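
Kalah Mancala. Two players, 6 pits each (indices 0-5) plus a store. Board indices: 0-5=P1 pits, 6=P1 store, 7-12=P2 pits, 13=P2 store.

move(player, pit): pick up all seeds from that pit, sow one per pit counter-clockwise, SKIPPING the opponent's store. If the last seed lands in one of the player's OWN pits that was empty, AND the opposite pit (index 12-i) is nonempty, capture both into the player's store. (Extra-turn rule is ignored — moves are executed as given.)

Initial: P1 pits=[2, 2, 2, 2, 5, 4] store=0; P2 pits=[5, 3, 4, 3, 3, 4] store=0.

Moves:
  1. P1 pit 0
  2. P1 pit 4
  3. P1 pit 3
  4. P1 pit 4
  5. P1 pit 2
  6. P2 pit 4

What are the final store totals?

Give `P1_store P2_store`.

Move 1: P1 pit0 -> P1=[0,3,3,2,5,4](0) P2=[5,3,4,3,3,4](0)
Move 2: P1 pit4 -> P1=[0,3,3,2,0,5](1) P2=[6,4,5,3,3,4](0)
Move 3: P1 pit3 -> P1=[0,3,3,0,1,6](1) P2=[6,4,5,3,3,4](0)
Move 4: P1 pit4 -> P1=[0,3,3,0,0,7](1) P2=[6,4,5,3,3,4](0)
Move 5: P1 pit2 -> P1=[0,3,0,1,1,8](1) P2=[6,4,5,3,3,4](0)
Move 6: P2 pit4 -> P1=[1,3,0,1,1,8](1) P2=[6,4,5,3,0,5](1)

Answer: 1 1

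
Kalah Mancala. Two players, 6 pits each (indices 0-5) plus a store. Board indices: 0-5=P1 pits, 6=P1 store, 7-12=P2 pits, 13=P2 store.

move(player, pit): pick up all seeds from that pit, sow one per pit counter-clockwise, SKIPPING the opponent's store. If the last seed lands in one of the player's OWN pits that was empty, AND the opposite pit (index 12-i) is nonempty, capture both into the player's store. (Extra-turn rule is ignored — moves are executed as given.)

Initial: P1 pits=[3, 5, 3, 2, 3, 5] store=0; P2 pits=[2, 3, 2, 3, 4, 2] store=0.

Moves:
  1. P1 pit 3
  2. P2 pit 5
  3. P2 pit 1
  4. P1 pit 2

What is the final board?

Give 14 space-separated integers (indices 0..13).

Answer: 4 5 0 1 5 7 0 2 0 3 4 5 0 1

Derivation:
Move 1: P1 pit3 -> P1=[3,5,3,0,4,6](0) P2=[2,3,2,3,4,2](0)
Move 2: P2 pit5 -> P1=[4,5,3,0,4,6](0) P2=[2,3,2,3,4,0](1)
Move 3: P2 pit1 -> P1=[4,5,3,0,4,6](0) P2=[2,0,3,4,5,0](1)
Move 4: P1 pit2 -> P1=[4,5,0,1,5,7](0) P2=[2,0,3,4,5,0](1)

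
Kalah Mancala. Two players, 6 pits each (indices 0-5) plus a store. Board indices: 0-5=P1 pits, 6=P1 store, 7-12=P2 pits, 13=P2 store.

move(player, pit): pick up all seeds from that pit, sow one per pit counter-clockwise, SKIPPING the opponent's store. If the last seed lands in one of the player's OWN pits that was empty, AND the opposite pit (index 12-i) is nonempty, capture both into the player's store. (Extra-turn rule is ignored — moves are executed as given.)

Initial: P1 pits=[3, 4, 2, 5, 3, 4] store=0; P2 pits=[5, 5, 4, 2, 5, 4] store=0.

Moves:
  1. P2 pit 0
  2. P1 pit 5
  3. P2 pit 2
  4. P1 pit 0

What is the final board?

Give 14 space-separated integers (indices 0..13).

Move 1: P2 pit0 -> P1=[3,4,2,5,3,4](0) P2=[0,6,5,3,6,5](0)
Move 2: P1 pit5 -> P1=[3,4,2,5,3,0](1) P2=[1,7,6,3,6,5](0)
Move 3: P2 pit2 -> P1=[4,5,2,5,3,0](1) P2=[1,7,0,4,7,6](1)
Move 4: P1 pit0 -> P1=[0,6,3,6,4,0](1) P2=[1,7,0,4,7,6](1)

Answer: 0 6 3 6 4 0 1 1 7 0 4 7 6 1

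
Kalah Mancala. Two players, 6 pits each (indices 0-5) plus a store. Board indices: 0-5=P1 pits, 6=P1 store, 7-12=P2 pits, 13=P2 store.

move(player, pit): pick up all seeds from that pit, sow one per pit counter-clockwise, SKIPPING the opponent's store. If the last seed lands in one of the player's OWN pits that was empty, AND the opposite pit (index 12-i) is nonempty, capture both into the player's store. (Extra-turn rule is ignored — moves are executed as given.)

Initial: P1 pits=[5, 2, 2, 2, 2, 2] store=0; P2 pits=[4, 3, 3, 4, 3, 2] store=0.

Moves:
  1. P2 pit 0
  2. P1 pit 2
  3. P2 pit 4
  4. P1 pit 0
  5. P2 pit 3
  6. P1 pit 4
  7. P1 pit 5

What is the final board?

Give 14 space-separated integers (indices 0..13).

Move 1: P2 pit0 -> P1=[5,2,2,2,2,2](0) P2=[0,4,4,5,4,2](0)
Move 2: P1 pit2 -> P1=[5,2,0,3,3,2](0) P2=[0,4,4,5,4,2](0)
Move 3: P2 pit4 -> P1=[6,3,0,3,3,2](0) P2=[0,4,4,5,0,3](1)
Move 4: P1 pit0 -> P1=[0,4,1,4,4,3](1) P2=[0,4,4,5,0,3](1)
Move 5: P2 pit3 -> P1=[1,5,1,4,4,3](1) P2=[0,4,4,0,1,4](2)
Move 6: P1 pit4 -> P1=[1,5,1,4,0,4](2) P2=[1,5,4,0,1,4](2)
Move 7: P1 pit5 -> P1=[1,5,1,4,0,0](3) P2=[2,6,5,0,1,4](2)

Answer: 1 5 1 4 0 0 3 2 6 5 0 1 4 2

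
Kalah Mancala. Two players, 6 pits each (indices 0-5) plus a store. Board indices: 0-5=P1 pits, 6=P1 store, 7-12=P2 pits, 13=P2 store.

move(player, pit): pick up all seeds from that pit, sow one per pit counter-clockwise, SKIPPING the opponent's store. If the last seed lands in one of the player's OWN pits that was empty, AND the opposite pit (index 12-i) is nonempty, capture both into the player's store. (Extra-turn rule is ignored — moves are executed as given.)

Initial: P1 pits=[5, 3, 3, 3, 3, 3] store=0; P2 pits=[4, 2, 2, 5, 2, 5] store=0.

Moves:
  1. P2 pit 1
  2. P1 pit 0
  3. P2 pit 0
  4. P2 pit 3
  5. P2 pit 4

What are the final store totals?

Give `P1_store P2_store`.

Move 1: P2 pit1 -> P1=[5,3,3,3,3,3](0) P2=[4,0,3,6,2,5](0)
Move 2: P1 pit0 -> P1=[0,4,4,4,4,4](0) P2=[4,0,3,6,2,5](0)
Move 3: P2 pit0 -> P1=[0,4,4,4,4,4](0) P2=[0,1,4,7,3,5](0)
Move 4: P2 pit3 -> P1=[1,5,5,5,4,4](0) P2=[0,1,4,0,4,6](1)
Move 5: P2 pit4 -> P1=[2,6,5,5,4,4](0) P2=[0,1,4,0,0,7](2)

Answer: 0 2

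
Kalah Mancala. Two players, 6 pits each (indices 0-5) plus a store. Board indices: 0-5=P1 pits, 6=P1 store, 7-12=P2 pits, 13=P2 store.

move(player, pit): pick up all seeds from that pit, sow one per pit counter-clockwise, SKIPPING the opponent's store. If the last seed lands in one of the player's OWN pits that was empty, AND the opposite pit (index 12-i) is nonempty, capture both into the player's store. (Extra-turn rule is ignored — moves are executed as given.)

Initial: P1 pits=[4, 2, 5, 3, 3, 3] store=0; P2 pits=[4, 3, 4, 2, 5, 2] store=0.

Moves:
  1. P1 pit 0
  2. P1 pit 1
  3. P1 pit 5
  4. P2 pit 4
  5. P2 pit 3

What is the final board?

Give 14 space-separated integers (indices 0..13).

Move 1: P1 pit0 -> P1=[0,3,6,4,4,3](0) P2=[4,3,4,2,5,2](0)
Move 2: P1 pit1 -> P1=[0,0,7,5,5,3](0) P2=[4,3,4,2,5,2](0)
Move 3: P1 pit5 -> P1=[0,0,7,5,5,0](1) P2=[5,4,4,2,5,2](0)
Move 4: P2 pit4 -> P1=[1,1,8,5,5,0](1) P2=[5,4,4,2,0,3](1)
Move 5: P2 pit3 -> P1=[1,1,8,5,5,0](1) P2=[5,4,4,0,1,4](1)

Answer: 1 1 8 5 5 0 1 5 4 4 0 1 4 1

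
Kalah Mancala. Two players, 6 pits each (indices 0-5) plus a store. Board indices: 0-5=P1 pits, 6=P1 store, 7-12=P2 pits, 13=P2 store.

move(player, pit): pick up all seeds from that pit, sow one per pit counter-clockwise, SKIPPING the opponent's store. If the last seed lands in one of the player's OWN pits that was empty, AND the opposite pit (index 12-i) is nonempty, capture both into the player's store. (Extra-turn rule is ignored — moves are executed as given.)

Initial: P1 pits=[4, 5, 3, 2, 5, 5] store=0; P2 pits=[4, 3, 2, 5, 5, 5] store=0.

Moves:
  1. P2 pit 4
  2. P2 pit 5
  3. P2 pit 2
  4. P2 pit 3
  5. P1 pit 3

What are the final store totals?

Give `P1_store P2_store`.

Move 1: P2 pit4 -> P1=[5,6,4,2,5,5](0) P2=[4,3,2,5,0,6](1)
Move 2: P2 pit5 -> P1=[6,7,5,3,6,5](0) P2=[4,3,2,5,0,0](2)
Move 3: P2 pit2 -> P1=[6,0,5,3,6,5](0) P2=[4,3,0,6,0,0](10)
Move 4: P2 pit3 -> P1=[7,1,6,3,6,5](0) P2=[4,3,0,0,1,1](11)
Move 5: P1 pit3 -> P1=[7,1,6,0,7,6](1) P2=[4,3,0,0,1,1](11)

Answer: 1 11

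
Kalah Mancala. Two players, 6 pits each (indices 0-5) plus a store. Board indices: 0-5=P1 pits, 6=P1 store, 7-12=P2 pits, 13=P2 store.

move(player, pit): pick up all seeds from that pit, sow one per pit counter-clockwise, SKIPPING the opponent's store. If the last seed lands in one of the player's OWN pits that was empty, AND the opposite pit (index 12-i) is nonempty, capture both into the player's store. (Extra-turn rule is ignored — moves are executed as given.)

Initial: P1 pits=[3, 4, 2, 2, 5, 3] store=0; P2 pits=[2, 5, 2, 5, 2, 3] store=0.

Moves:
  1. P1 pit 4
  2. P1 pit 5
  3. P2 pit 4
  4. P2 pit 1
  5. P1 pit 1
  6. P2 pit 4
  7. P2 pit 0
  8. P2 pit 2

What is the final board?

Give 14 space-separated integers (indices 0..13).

Answer: 5 1 3 3 1 1 3 0 1 0 8 2 7 3

Derivation:
Move 1: P1 pit4 -> P1=[3,4,2,2,0,4](1) P2=[3,6,3,5,2,3](0)
Move 2: P1 pit5 -> P1=[3,4,2,2,0,0](2) P2=[4,7,4,5,2,3](0)
Move 3: P2 pit4 -> P1=[3,4,2,2,0,0](2) P2=[4,7,4,5,0,4](1)
Move 4: P2 pit1 -> P1=[4,5,2,2,0,0](2) P2=[4,0,5,6,1,5](2)
Move 5: P1 pit1 -> P1=[4,0,3,3,1,1](3) P2=[4,0,5,6,1,5](2)
Move 6: P2 pit4 -> P1=[4,0,3,3,1,1](3) P2=[4,0,5,6,0,6](2)
Move 7: P2 pit0 -> P1=[4,0,3,3,1,1](3) P2=[0,1,6,7,1,6](2)
Move 8: P2 pit2 -> P1=[5,1,3,3,1,1](3) P2=[0,1,0,8,2,7](3)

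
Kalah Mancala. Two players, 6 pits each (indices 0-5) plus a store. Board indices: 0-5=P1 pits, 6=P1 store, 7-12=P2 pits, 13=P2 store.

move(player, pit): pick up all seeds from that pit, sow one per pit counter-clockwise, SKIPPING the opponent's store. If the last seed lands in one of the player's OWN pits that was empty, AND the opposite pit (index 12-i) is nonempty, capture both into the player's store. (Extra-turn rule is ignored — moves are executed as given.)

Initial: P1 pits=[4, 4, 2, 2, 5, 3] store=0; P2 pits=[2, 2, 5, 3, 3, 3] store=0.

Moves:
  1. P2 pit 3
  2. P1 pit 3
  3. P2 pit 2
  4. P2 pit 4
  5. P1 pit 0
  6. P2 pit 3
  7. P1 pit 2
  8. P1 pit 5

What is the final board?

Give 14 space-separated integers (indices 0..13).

Answer: 0 0 0 2 8 0 3 3 3 1 1 1 6 10

Derivation:
Move 1: P2 pit3 -> P1=[4,4,2,2,5,3](0) P2=[2,2,5,0,4,4](1)
Move 2: P1 pit3 -> P1=[4,4,2,0,6,4](0) P2=[2,2,5,0,4,4](1)
Move 3: P2 pit2 -> P1=[5,4,2,0,6,4](0) P2=[2,2,0,1,5,5](2)
Move 4: P2 pit4 -> P1=[6,5,3,0,6,4](0) P2=[2,2,0,1,0,6](3)
Move 5: P1 pit0 -> P1=[0,6,4,1,7,5](1) P2=[2,2,0,1,0,6](3)
Move 6: P2 pit3 -> P1=[0,0,4,1,7,5](1) P2=[2,2,0,0,0,6](10)
Move 7: P1 pit2 -> P1=[0,0,0,2,8,6](2) P2=[2,2,0,0,0,6](10)
Move 8: P1 pit5 -> P1=[0,0,0,2,8,0](3) P2=[3,3,1,1,1,6](10)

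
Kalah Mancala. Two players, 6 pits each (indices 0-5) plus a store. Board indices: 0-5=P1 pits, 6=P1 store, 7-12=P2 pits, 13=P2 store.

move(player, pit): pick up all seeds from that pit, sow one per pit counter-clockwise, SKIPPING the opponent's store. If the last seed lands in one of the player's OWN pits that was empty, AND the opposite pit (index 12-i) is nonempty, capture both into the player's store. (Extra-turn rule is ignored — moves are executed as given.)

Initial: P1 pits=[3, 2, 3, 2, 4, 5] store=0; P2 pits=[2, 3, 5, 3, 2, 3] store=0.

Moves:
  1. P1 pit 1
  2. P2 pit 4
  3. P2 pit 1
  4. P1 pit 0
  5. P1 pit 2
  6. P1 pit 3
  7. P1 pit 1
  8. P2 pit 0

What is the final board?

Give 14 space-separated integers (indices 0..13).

Move 1: P1 pit1 -> P1=[3,0,4,3,4,5](0) P2=[2,3,5,3,2,3](0)
Move 2: P2 pit4 -> P1=[3,0,4,3,4,5](0) P2=[2,3,5,3,0,4](1)
Move 3: P2 pit1 -> P1=[3,0,4,3,4,5](0) P2=[2,0,6,4,1,4](1)
Move 4: P1 pit0 -> P1=[0,1,5,4,4,5](0) P2=[2,0,6,4,1,4](1)
Move 5: P1 pit2 -> P1=[0,1,0,5,5,6](1) P2=[3,0,6,4,1,4](1)
Move 6: P1 pit3 -> P1=[0,1,0,0,6,7](2) P2=[4,1,6,4,1,4](1)
Move 7: P1 pit1 -> P1=[0,0,0,0,6,7](7) P2=[4,1,6,0,1,4](1)
Move 8: P2 pit0 -> P1=[0,0,0,0,6,7](7) P2=[0,2,7,1,2,4](1)

Answer: 0 0 0 0 6 7 7 0 2 7 1 2 4 1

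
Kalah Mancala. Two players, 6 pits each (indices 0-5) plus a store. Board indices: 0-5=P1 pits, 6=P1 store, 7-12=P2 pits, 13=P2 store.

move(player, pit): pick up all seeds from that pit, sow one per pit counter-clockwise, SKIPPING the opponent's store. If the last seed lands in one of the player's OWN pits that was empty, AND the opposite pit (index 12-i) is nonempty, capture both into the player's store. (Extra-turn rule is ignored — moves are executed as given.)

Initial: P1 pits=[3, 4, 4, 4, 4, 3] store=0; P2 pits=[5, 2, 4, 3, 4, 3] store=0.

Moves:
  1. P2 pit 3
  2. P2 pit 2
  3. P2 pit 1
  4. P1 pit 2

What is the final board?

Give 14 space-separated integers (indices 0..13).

Answer: 3 4 0 5 5 4 1 5 0 1 2 6 5 2

Derivation:
Move 1: P2 pit3 -> P1=[3,4,4,4,4,3](0) P2=[5,2,4,0,5,4](1)
Move 2: P2 pit2 -> P1=[3,4,4,4,4,3](0) P2=[5,2,0,1,6,5](2)
Move 3: P2 pit1 -> P1=[3,4,4,4,4,3](0) P2=[5,0,1,2,6,5](2)
Move 4: P1 pit2 -> P1=[3,4,0,5,5,4](1) P2=[5,0,1,2,6,5](2)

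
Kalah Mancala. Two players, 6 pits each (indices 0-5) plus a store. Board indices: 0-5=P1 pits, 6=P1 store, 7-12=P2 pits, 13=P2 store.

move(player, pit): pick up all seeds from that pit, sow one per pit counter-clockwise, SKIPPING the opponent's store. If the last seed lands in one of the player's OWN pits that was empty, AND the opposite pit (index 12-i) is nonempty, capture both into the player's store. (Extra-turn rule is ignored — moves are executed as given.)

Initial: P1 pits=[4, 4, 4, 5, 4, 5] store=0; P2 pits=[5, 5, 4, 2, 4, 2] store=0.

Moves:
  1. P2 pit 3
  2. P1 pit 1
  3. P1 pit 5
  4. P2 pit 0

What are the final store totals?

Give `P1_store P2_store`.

Answer: 1 1

Derivation:
Move 1: P2 pit3 -> P1=[4,4,4,5,4,5](0) P2=[5,5,4,0,5,3](0)
Move 2: P1 pit1 -> P1=[4,0,5,6,5,6](0) P2=[5,5,4,0,5,3](0)
Move 3: P1 pit5 -> P1=[4,0,5,6,5,0](1) P2=[6,6,5,1,6,3](0)
Move 4: P2 pit0 -> P1=[4,0,5,6,5,0](1) P2=[0,7,6,2,7,4](1)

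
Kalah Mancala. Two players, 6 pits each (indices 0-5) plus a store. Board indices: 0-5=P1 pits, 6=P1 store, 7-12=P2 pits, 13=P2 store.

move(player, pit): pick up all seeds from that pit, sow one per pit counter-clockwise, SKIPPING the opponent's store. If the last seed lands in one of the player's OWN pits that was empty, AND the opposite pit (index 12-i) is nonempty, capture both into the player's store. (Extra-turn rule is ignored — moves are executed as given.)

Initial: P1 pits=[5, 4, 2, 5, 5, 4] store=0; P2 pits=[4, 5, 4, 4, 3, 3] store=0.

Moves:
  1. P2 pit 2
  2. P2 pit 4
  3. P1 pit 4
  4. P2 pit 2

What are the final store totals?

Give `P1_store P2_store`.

Answer: 1 2

Derivation:
Move 1: P2 pit2 -> P1=[5,4,2,5,5,4](0) P2=[4,5,0,5,4,4](1)
Move 2: P2 pit4 -> P1=[6,5,2,5,5,4](0) P2=[4,5,0,5,0,5](2)
Move 3: P1 pit4 -> P1=[6,5,2,5,0,5](1) P2=[5,6,1,5,0,5](2)
Move 4: P2 pit2 -> P1=[6,5,2,5,0,5](1) P2=[5,6,0,6,0,5](2)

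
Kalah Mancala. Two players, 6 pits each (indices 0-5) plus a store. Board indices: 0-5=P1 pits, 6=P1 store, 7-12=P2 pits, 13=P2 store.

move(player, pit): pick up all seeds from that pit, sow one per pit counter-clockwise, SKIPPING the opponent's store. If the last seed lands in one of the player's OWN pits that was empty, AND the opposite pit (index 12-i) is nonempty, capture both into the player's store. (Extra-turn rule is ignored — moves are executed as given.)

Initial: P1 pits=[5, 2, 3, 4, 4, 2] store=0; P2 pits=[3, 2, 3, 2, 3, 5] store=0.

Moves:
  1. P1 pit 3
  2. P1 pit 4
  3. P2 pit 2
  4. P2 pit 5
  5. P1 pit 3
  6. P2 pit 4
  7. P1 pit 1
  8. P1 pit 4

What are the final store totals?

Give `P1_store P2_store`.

Move 1: P1 pit3 -> P1=[5,2,3,0,5,3](1) P2=[4,2,3,2,3,5](0)
Move 2: P1 pit4 -> P1=[5,2,3,0,0,4](2) P2=[5,3,4,2,3,5](0)
Move 3: P2 pit2 -> P1=[5,2,3,0,0,4](2) P2=[5,3,0,3,4,6](1)
Move 4: P2 pit5 -> P1=[6,3,4,1,1,4](2) P2=[5,3,0,3,4,0](2)
Move 5: P1 pit3 -> P1=[6,3,4,0,2,4](2) P2=[5,3,0,3,4,0](2)
Move 6: P2 pit4 -> P1=[7,4,4,0,2,4](2) P2=[5,3,0,3,0,1](3)
Move 7: P1 pit1 -> P1=[7,0,5,1,3,5](2) P2=[5,3,0,3,0,1](3)
Move 8: P1 pit4 -> P1=[7,0,5,1,0,6](3) P2=[6,3,0,3,0,1](3)

Answer: 3 3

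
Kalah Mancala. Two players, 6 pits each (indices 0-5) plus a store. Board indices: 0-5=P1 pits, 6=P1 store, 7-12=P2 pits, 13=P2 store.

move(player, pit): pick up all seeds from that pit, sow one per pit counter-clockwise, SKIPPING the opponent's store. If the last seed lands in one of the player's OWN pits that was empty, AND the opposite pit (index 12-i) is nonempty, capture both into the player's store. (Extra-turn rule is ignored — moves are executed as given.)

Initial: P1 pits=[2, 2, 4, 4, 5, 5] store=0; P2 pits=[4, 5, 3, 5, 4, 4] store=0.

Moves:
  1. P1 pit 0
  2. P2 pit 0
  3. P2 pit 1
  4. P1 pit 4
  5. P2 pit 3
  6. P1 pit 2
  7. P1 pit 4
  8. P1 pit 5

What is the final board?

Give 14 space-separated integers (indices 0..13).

Answer: 3 4 0 6 0 0 3 3 3 7 1 8 7 2

Derivation:
Move 1: P1 pit0 -> P1=[0,3,5,4,5,5](0) P2=[4,5,3,5,4,4](0)
Move 2: P2 pit0 -> P1=[0,3,5,4,5,5](0) P2=[0,6,4,6,5,4](0)
Move 3: P2 pit1 -> P1=[1,3,5,4,5,5](0) P2=[0,0,5,7,6,5](1)
Move 4: P1 pit4 -> P1=[1,3,5,4,0,6](1) P2=[1,1,6,7,6,5](1)
Move 5: P2 pit3 -> P1=[2,4,6,5,0,6](1) P2=[1,1,6,0,7,6](2)
Move 6: P1 pit2 -> P1=[2,4,0,6,1,7](2) P2=[2,2,6,0,7,6](2)
Move 7: P1 pit4 -> P1=[2,4,0,6,0,8](2) P2=[2,2,6,0,7,6](2)
Move 8: P1 pit5 -> P1=[3,4,0,6,0,0](3) P2=[3,3,7,1,8,7](2)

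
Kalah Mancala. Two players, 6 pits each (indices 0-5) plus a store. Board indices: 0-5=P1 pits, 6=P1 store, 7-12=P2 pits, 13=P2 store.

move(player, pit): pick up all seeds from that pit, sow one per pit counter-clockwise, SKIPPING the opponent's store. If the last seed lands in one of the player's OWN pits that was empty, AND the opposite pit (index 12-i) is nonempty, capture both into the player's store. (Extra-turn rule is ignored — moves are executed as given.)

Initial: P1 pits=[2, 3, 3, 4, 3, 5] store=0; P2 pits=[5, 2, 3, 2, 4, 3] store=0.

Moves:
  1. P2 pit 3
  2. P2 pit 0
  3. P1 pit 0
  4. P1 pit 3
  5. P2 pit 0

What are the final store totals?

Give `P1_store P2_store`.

Move 1: P2 pit3 -> P1=[2,3,3,4,3,5](0) P2=[5,2,3,0,5,4](0)
Move 2: P2 pit0 -> P1=[2,3,3,4,3,5](0) P2=[0,3,4,1,6,5](0)
Move 3: P1 pit0 -> P1=[0,4,4,4,3,5](0) P2=[0,3,4,1,6,5](0)
Move 4: P1 pit3 -> P1=[0,4,4,0,4,6](1) P2=[1,3,4,1,6,5](0)
Move 5: P2 pit0 -> P1=[0,4,4,0,4,6](1) P2=[0,4,4,1,6,5](0)

Answer: 1 0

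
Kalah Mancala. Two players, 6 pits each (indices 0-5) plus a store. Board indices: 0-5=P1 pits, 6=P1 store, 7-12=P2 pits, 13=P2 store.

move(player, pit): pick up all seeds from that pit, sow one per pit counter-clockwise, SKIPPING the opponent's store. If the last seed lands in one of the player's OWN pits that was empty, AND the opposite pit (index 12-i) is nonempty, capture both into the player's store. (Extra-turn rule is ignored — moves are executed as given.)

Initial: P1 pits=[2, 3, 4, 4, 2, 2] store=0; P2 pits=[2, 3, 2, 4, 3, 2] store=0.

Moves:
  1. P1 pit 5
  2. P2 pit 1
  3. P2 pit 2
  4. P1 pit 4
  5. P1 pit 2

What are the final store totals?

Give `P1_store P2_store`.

Answer: 3 0

Derivation:
Move 1: P1 pit5 -> P1=[2,3,4,4,2,0](1) P2=[3,3,2,4,3,2](0)
Move 2: P2 pit1 -> P1=[2,3,4,4,2,0](1) P2=[3,0,3,5,4,2](0)
Move 3: P2 pit2 -> P1=[2,3,4,4,2,0](1) P2=[3,0,0,6,5,3](0)
Move 4: P1 pit4 -> P1=[2,3,4,4,0,1](2) P2=[3,0,0,6,5,3](0)
Move 5: P1 pit2 -> P1=[2,3,0,5,1,2](3) P2=[3,0,0,6,5,3](0)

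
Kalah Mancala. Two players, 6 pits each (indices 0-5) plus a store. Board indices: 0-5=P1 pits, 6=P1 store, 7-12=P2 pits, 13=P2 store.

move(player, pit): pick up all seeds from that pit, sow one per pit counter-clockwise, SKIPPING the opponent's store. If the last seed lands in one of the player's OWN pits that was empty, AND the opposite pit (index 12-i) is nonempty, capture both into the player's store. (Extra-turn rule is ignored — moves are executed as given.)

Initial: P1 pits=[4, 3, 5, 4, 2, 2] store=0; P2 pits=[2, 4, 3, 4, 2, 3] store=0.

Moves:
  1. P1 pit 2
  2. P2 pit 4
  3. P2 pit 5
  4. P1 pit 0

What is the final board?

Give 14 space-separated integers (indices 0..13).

Move 1: P1 pit2 -> P1=[4,3,0,5,3,3](1) P2=[3,4,3,4,2,3](0)
Move 2: P2 pit4 -> P1=[4,3,0,5,3,3](1) P2=[3,4,3,4,0,4](1)
Move 3: P2 pit5 -> P1=[5,4,1,5,3,3](1) P2=[3,4,3,4,0,0](2)
Move 4: P1 pit0 -> P1=[0,5,2,6,4,4](1) P2=[3,4,3,4,0,0](2)

Answer: 0 5 2 6 4 4 1 3 4 3 4 0 0 2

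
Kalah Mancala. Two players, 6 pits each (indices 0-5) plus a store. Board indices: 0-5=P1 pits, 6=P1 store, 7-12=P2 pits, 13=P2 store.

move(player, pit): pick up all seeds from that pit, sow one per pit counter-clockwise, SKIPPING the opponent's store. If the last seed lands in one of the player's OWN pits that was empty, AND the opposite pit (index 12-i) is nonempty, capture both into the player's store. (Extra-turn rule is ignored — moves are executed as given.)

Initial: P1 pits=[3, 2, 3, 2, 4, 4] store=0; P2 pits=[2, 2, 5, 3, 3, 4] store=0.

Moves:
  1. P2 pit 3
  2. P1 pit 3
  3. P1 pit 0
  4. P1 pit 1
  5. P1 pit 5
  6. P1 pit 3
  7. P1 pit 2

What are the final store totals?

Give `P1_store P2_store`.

Answer: 8 1

Derivation:
Move 1: P2 pit3 -> P1=[3,2,3,2,4,4](0) P2=[2,2,5,0,4,5](1)
Move 2: P1 pit3 -> P1=[3,2,3,0,5,5](0) P2=[2,2,5,0,4,5](1)
Move 3: P1 pit0 -> P1=[0,3,4,0,5,5](6) P2=[2,2,0,0,4,5](1)
Move 4: P1 pit1 -> P1=[0,0,5,1,6,5](6) P2=[2,2,0,0,4,5](1)
Move 5: P1 pit5 -> P1=[0,0,5,1,6,0](7) P2=[3,3,1,1,4,5](1)
Move 6: P1 pit3 -> P1=[0,0,5,0,7,0](7) P2=[3,3,1,1,4,5](1)
Move 7: P1 pit2 -> P1=[0,0,0,1,8,1](8) P2=[4,3,1,1,4,5](1)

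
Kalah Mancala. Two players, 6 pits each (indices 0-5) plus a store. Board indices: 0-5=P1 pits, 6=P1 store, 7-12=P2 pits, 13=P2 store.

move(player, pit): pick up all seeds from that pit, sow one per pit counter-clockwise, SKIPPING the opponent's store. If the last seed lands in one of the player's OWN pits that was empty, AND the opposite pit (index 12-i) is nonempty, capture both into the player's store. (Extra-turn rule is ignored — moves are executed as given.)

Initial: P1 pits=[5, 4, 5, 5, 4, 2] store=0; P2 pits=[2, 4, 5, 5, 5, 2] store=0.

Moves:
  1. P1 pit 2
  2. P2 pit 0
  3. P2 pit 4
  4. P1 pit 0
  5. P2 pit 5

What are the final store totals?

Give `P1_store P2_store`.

Move 1: P1 pit2 -> P1=[5,4,0,6,5,3](1) P2=[3,4,5,5,5,2](0)
Move 2: P2 pit0 -> P1=[5,4,0,6,5,3](1) P2=[0,5,6,6,5,2](0)
Move 3: P2 pit4 -> P1=[6,5,1,6,5,3](1) P2=[0,5,6,6,0,3](1)
Move 4: P1 pit0 -> P1=[0,6,2,7,6,4](2) P2=[0,5,6,6,0,3](1)
Move 5: P2 pit5 -> P1=[1,7,2,7,6,4](2) P2=[0,5,6,6,0,0](2)

Answer: 2 2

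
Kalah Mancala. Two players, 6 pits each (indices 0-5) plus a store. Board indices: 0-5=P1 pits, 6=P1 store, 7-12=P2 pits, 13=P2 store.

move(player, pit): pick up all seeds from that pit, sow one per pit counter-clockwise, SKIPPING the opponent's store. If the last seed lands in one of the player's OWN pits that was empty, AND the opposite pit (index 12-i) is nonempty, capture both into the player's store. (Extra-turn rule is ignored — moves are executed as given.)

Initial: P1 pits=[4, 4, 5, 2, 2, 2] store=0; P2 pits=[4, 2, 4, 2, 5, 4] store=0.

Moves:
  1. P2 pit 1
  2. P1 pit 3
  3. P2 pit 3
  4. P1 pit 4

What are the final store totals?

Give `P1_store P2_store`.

Answer: 1 1

Derivation:
Move 1: P2 pit1 -> P1=[4,4,5,2,2,2](0) P2=[4,0,5,3,5,4](0)
Move 2: P1 pit3 -> P1=[4,4,5,0,3,3](0) P2=[4,0,5,3,5,4](0)
Move 3: P2 pit3 -> P1=[4,4,5,0,3,3](0) P2=[4,0,5,0,6,5](1)
Move 4: P1 pit4 -> P1=[4,4,5,0,0,4](1) P2=[5,0,5,0,6,5](1)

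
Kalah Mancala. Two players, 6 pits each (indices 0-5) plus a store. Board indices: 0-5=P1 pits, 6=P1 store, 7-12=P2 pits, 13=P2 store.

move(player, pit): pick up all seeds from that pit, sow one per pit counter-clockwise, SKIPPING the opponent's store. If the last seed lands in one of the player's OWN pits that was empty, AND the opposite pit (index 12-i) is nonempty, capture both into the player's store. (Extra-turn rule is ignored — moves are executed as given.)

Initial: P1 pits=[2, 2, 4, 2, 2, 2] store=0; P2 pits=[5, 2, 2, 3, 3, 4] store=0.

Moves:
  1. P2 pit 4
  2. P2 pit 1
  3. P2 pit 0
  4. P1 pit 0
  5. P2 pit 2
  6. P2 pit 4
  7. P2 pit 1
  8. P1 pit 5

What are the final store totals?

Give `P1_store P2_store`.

Answer: 1 7

Derivation:
Move 1: P2 pit4 -> P1=[3,2,4,2,2,2](0) P2=[5,2,2,3,0,5](1)
Move 2: P2 pit1 -> P1=[3,2,4,2,2,2](0) P2=[5,0,3,4,0,5](1)
Move 3: P2 pit0 -> P1=[3,2,4,2,2,2](0) P2=[0,1,4,5,1,6](1)
Move 4: P1 pit0 -> P1=[0,3,5,3,2,2](0) P2=[0,1,4,5,1,6](1)
Move 5: P2 pit2 -> P1=[0,3,5,3,2,2](0) P2=[0,1,0,6,2,7](2)
Move 6: P2 pit4 -> P1=[0,3,5,3,2,2](0) P2=[0,1,0,6,0,8](3)
Move 7: P2 pit1 -> P1=[0,3,5,0,2,2](0) P2=[0,0,0,6,0,8](7)
Move 8: P1 pit5 -> P1=[0,3,5,0,2,0](1) P2=[1,0,0,6,0,8](7)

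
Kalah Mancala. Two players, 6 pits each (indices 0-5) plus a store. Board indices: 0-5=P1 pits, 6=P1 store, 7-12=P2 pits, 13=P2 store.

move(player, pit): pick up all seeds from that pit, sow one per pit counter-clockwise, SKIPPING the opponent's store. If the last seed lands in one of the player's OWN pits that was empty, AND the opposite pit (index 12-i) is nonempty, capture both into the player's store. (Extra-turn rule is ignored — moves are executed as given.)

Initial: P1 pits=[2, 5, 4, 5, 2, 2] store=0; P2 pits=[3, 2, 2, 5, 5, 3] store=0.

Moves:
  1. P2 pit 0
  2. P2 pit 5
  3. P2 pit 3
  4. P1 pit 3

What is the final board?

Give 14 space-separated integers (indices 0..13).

Move 1: P2 pit0 -> P1=[2,5,4,5,2,2](0) P2=[0,3,3,6,5,3](0)
Move 2: P2 pit5 -> P1=[3,6,4,5,2,2](0) P2=[0,3,3,6,5,0](1)
Move 3: P2 pit3 -> P1=[4,7,5,5,2,2](0) P2=[0,3,3,0,6,1](2)
Move 4: P1 pit3 -> P1=[4,7,5,0,3,3](1) P2=[1,4,3,0,6,1](2)

Answer: 4 7 5 0 3 3 1 1 4 3 0 6 1 2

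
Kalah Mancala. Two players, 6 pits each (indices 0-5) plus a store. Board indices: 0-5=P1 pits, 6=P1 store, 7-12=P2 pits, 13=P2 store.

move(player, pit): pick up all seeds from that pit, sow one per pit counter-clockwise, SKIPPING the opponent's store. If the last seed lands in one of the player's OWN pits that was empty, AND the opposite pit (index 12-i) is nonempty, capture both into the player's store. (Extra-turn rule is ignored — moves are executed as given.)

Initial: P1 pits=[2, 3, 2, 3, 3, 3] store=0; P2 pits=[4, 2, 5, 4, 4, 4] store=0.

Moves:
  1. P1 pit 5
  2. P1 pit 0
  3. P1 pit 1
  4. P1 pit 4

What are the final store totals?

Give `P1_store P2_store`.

Answer: 8 0

Derivation:
Move 1: P1 pit5 -> P1=[2,3,2,3,3,0](1) P2=[5,3,5,4,4,4](0)
Move 2: P1 pit0 -> P1=[0,4,3,3,3,0](1) P2=[5,3,5,4,4,4](0)
Move 3: P1 pit1 -> P1=[0,0,4,4,4,0](7) P2=[0,3,5,4,4,4](0)
Move 4: P1 pit4 -> P1=[0,0,4,4,0,1](8) P2=[1,4,5,4,4,4](0)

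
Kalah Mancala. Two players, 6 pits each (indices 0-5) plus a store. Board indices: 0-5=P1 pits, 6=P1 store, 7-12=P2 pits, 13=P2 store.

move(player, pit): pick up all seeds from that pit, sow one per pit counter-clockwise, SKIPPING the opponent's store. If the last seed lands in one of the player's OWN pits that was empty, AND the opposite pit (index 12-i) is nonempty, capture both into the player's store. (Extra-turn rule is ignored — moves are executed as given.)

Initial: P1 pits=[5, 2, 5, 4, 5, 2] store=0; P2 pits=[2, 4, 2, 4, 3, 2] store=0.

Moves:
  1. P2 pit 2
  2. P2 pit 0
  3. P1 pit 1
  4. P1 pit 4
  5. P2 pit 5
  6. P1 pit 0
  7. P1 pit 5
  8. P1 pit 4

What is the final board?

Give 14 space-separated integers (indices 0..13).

Answer: 0 1 7 2 0 0 6 0 7 2 5 4 0 6

Derivation:
Move 1: P2 pit2 -> P1=[5,2,5,4,5,2](0) P2=[2,4,0,5,4,2](0)
Move 2: P2 pit0 -> P1=[5,2,5,0,5,2](0) P2=[0,5,0,5,4,2](5)
Move 3: P1 pit1 -> P1=[5,0,6,1,5,2](0) P2=[0,5,0,5,4,2](5)
Move 4: P1 pit4 -> P1=[5,0,6,1,0,3](1) P2=[1,6,1,5,4,2](5)
Move 5: P2 pit5 -> P1=[6,0,6,1,0,3](1) P2=[1,6,1,5,4,0](6)
Move 6: P1 pit0 -> P1=[0,1,7,2,1,4](2) P2=[1,6,1,5,4,0](6)
Move 7: P1 pit5 -> P1=[0,1,7,2,1,0](3) P2=[2,7,2,5,4,0](6)
Move 8: P1 pit4 -> P1=[0,1,7,2,0,0](6) P2=[0,7,2,5,4,0](6)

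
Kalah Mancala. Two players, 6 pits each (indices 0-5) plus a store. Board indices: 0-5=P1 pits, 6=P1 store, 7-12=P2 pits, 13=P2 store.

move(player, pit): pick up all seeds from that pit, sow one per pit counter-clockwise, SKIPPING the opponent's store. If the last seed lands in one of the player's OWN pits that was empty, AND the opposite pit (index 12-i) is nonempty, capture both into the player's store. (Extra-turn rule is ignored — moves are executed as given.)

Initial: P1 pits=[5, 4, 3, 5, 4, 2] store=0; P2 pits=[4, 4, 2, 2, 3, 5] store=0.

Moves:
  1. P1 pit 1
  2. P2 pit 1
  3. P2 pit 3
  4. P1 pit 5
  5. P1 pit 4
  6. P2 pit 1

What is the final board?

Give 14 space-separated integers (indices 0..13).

Move 1: P1 pit1 -> P1=[5,0,4,6,5,3](0) P2=[4,4,2,2,3,5](0)
Move 2: P2 pit1 -> P1=[5,0,4,6,5,3](0) P2=[4,0,3,3,4,6](0)
Move 3: P2 pit3 -> P1=[5,0,4,6,5,3](0) P2=[4,0,3,0,5,7](1)
Move 4: P1 pit5 -> P1=[5,0,4,6,5,0](1) P2=[5,1,3,0,5,7](1)
Move 5: P1 pit4 -> P1=[5,0,4,6,0,1](2) P2=[6,2,4,0,5,7](1)
Move 6: P2 pit1 -> P1=[5,0,0,6,0,1](2) P2=[6,0,5,0,5,7](6)

Answer: 5 0 0 6 0 1 2 6 0 5 0 5 7 6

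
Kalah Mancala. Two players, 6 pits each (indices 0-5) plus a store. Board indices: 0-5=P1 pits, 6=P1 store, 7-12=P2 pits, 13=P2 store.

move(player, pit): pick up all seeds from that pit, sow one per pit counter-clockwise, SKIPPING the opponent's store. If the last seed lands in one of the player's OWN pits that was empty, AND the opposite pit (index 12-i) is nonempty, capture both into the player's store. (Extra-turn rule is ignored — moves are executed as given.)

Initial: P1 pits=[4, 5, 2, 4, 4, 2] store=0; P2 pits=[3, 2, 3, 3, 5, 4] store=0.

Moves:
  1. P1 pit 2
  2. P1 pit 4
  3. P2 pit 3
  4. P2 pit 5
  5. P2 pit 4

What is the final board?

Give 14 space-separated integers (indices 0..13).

Move 1: P1 pit2 -> P1=[4,5,0,5,5,2](0) P2=[3,2,3,3,5,4](0)
Move 2: P1 pit4 -> P1=[4,5,0,5,0,3](1) P2=[4,3,4,3,5,4](0)
Move 3: P2 pit3 -> P1=[4,5,0,5,0,3](1) P2=[4,3,4,0,6,5](1)
Move 4: P2 pit5 -> P1=[5,6,1,6,0,3](1) P2=[4,3,4,0,6,0](2)
Move 5: P2 pit4 -> P1=[6,7,2,7,0,3](1) P2=[4,3,4,0,0,1](3)

Answer: 6 7 2 7 0 3 1 4 3 4 0 0 1 3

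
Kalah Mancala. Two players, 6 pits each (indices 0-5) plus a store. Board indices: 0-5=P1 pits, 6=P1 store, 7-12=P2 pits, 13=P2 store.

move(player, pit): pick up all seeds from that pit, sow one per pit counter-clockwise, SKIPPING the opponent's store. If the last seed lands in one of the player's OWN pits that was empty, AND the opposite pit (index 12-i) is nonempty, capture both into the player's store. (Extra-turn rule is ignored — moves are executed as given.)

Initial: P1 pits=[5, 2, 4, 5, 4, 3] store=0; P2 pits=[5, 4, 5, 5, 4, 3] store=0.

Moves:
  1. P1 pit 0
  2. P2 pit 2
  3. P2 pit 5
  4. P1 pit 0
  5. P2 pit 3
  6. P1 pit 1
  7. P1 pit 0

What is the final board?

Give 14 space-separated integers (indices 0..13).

Move 1: P1 pit0 -> P1=[0,3,5,6,5,4](0) P2=[5,4,5,5,4,3](0)
Move 2: P2 pit2 -> P1=[1,3,5,6,5,4](0) P2=[5,4,0,6,5,4](1)
Move 3: P2 pit5 -> P1=[2,4,6,6,5,4](0) P2=[5,4,0,6,5,0](2)
Move 4: P1 pit0 -> P1=[0,5,7,6,5,4](0) P2=[5,4,0,6,5,0](2)
Move 5: P2 pit3 -> P1=[1,6,8,6,5,4](0) P2=[5,4,0,0,6,1](3)
Move 6: P1 pit1 -> P1=[1,0,9,7,6,5](1) P2=[6,4,0,0,6,1](3)
Move 7: P1 pit0 -> P1=[0,0,9,7,6,5](8) P2=[6,4,0,0,0,1](3)

Answer: 0 0 9 7 6 5 8 6 4 0 0 0 1 3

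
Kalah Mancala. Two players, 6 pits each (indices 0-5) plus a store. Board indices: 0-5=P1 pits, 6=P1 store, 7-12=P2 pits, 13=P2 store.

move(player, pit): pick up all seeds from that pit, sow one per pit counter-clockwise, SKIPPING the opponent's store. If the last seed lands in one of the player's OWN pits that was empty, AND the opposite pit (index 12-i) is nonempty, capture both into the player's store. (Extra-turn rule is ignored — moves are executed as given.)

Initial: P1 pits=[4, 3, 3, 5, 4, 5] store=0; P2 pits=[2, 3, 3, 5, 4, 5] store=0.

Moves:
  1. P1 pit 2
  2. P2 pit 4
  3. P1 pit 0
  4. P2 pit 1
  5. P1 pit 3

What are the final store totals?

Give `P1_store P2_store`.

Move 1: P1 pit2 -> P1=[4,3,0,6,5,6](0) P2=[2,3,3,5,4,5](0)
Move 2: P2 pit4 -> P1=[5,4,0,6,5,6](0) P2=[2,3,3,5,0,6](1)
Move 3: P1 pit0 -> P1=[0,5,1,7,6,7](0) P2=[2,3,3,5,0,6](1)
Move 4: P2 pit1 -> P1=[0,0,1,7,6,7](0) P2=[2,0,4,6,0,6](7)
Move 5: P1 pit3 -> P1=[0,0,1,0,7,8](1) P2=[3,1,5,7,0,6](7)

Answer: 1 7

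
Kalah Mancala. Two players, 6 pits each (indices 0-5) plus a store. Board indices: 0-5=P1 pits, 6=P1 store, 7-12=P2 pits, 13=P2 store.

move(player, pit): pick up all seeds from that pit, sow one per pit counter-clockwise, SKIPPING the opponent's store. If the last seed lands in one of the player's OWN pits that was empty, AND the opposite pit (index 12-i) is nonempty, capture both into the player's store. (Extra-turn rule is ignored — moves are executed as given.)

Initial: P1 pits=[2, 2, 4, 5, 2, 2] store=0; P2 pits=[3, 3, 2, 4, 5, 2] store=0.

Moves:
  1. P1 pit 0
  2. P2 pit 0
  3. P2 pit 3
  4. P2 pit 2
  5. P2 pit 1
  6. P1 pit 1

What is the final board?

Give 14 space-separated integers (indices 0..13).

Move 1: P1 pit0 -> P1=[0,3,5,5,2,2](0) P2=[3,3,2,4,5,2](0)
Move 2: P2 pit0 -> P1=[0,3,5,5,2,2](0) P2=[0,4,3,5,5,2](0)
Move 3: P2 pit3 -> P1=[1,4,5,5,2,2](0) P2=[0,4,3,0,6,3](1)
Move 4: P2 pit2 -> P1=[1,4,5,5,2,2](0) P2=[0,4,0,1,7,4](1)
Move 5: P2 pit1 -> P1=[1,4,5,5,2,2](0) P2=[0,0,1,2,8,5](1)
Move 6: P1 pit1 -> P1=[1,0,6,6,3,3](0) P2=[0,0,1,2,8,5](1)

Answer: 1 0 6 6 3 3 0 0 0 1 2 8 5 1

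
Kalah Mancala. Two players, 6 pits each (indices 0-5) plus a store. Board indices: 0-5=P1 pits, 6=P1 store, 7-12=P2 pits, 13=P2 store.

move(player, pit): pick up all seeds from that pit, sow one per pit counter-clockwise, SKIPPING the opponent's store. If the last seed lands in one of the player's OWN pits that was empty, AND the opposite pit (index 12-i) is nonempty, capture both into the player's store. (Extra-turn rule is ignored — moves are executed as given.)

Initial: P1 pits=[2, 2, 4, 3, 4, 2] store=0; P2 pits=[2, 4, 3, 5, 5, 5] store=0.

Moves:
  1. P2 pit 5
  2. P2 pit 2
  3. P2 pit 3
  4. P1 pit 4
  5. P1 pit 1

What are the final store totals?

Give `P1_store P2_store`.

Answer: 1 6

Derivation:
Move 1: P2 pit5 -> P1=[3,3,5,4,4,2](0) P2=[2,4,3,5,5,0](1)
Move 2: P2 pit2 -> P1=[0,3,5,4,4,2](0) P2=[2,4,0,6,6,0](5)
Move 3: P2 pit3 -> P1=[1,4,6,4,4,2](0) P2=[2,4,0,0,7,1](6)
Move 4: P1 pit4 -> P1=[1,4,6,4,0,3](1) P2=[3,5,0,0,7,1](6)
Move 5: P1 pit1 -> P1=[1,0,7,5,1,4](1) P2=[3,5,0,0,7,1](6)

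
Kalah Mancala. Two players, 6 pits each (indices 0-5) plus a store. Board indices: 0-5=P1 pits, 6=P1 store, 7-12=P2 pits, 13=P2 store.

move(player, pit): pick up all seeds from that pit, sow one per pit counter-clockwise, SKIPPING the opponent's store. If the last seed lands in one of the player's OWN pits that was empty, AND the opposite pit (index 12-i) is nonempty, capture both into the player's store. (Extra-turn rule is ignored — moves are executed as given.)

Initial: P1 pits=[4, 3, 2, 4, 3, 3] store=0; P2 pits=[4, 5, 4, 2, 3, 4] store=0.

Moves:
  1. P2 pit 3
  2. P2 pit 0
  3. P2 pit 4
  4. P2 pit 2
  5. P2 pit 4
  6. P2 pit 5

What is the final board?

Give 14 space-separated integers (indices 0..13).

Move 1: P2 pit3 -> P1=[4,3,2,4,3,3](0) P2=[4,5,4,0,4,5](0)
Move 2: P2 pit0 -> P1=[4,3,2,4,3,3](0) P2=[0,6,5,1,5,5](0)
Move 3: P2 pit4 -> P1=[5,4,3,4,3,3](0) P2=[0,6,5,1,0,6](1)
Move 4: P2 pit2 -> P1=[6,4,3,4,3,3](0) P2=[0,6,0,2,1,7](2)
Move 5: P2 pit4 -> P1=[6,4,3,4,3,3](0) P2=[0,6,0,2,0,8](2)
Move 6: P2 pit5 -> P1=[7,5,4,5,4,0](0) P2=[0,6,0,2,0,0](8)

Answer: 7 5 4 5 4 0 0 0 6 0 2 0 0 8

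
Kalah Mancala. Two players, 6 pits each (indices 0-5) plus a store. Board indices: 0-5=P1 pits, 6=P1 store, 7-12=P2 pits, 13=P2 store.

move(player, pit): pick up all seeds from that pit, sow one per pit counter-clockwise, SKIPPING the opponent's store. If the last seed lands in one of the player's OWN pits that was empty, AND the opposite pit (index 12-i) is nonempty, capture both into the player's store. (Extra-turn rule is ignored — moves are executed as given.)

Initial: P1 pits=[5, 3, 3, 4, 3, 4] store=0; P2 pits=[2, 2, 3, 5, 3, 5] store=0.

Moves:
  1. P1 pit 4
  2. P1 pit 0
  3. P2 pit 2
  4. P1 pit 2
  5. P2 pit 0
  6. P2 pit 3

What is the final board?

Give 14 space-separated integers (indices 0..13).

Move 1: P1 pit4 -> P1=[5,3,3,4,0,5](1) P2=[3,2,3,5,3,5](0)
Move 2: P1 pit0 -> P1=[0,4,4,5,1,6](1) P2=[3,2,3,5,3,5](0)
Move 3: P2 pit2 -> P1=[0,4,4,5,1,6](1) P2=[3,2,0,6,4,6](0)
Move 4: P1 pit2 -> P1=[0,4,0,6,2,7](2) P2=[3,2,0,6,4,6](0)
Move 5: P2 pit0 -> P1=[0,4,0,6,2,7](2) P2=[0,3,1,7,4,6](0)
Move 6: P2 pit3 -> P1=[1,5,1,7,2,7](2) P2=[0,3,1,0,5,7](1)

Answer: 1 5 1 7 2 7 2 0 3 1 0 5 7 1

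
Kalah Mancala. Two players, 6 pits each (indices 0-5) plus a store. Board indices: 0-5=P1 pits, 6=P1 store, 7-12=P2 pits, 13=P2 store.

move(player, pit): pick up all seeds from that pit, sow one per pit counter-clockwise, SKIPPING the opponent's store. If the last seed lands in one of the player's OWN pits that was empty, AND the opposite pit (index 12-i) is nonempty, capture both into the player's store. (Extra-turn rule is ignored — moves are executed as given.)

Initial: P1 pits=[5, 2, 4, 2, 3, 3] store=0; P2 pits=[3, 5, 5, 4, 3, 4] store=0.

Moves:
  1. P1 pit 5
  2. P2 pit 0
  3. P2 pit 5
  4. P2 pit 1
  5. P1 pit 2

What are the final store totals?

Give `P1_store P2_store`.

Move 1: P1 pit5 -> P1=[5,2,4,2,3,0](1) P2=[4,6,5,4,3,4](0)
Move 2: P2 pit0 -> P1=[5,2,4,2,3,0](1) P2=[0,7,6,5,4,4](0)
Move 3: P2 pit5 -> P1=[6,3,5,2,3,0](1) P2=[0,7,6,5,4,0](1)
Move 4: P2 pit1 -> P1=[7,4,5,2,3,0](1) P2=[0,0,7,6,5,1](2)
Move 5: P1 pit2 -> P1=[7,4,0,3,4,1](2) P2=[1,0,7,6,5,1](2)

Answer: 2 2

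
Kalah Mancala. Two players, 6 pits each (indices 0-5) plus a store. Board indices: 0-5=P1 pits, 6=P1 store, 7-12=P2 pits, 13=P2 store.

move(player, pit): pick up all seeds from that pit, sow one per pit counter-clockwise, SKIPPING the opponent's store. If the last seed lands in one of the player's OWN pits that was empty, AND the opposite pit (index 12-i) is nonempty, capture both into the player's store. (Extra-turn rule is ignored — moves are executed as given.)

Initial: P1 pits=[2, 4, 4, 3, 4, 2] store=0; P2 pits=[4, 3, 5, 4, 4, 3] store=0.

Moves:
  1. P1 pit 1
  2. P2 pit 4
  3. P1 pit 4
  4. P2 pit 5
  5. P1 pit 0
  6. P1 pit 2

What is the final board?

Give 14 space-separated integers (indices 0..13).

Move 1: P1 pit1 -> P1=[2,0,5,4,5,3](0) P2=[4,3,5,4,4,3](0)
Move 2: P2 pit4 -> P1=[3,1,5,4,5,3](0) P2=[4,3,5,4,0,4](1)
Move 3: P1 pit4 -> P1=[3,1,5,4,0,4](1) P2=[5,4,6,4,0,4](1)
Move 4: P2 pit5 -> P1=[4,2,6,4,0,4](1) P2=[5,4,6,4,0,0](2)
Move 5: P1 pit0 -> P1=[0,3,7,5,0,4](6) P2=[5,0,6,4,0,0](2)
Move 6: P1 pit2 -> P1=[0,3,0,6,1,5](7) P2=[6,1,7,4,0,0](2)

Answer: 0 3 0 6 1 5 7 6 1 7 4 0 0 2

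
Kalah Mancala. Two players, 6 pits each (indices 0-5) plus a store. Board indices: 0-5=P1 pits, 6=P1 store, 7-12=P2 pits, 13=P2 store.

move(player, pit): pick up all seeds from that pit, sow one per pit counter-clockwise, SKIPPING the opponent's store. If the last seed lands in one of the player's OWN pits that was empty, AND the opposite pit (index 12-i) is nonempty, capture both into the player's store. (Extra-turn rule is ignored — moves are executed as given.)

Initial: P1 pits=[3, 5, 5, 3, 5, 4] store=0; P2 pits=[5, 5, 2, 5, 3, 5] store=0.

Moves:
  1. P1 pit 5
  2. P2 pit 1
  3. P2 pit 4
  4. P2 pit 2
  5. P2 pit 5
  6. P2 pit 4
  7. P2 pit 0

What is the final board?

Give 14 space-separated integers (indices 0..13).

Move 1: P1 pit5 -> P1=[3,5,5,3,5,0](1) P2=[6,6,3,5,3,5](0)
Move 2: P2 pit1 -> P1=[4,5,5,3,5,0](1) P2=[6,0,4,6,4,6](1)
Move 3: P2 pit4 -> P1=[5,6,5,3,5,0](1) P2=[6,0,4,6,0,7](2)
Move 4: P2 pit2 -> P1=[5,6,5,3,5,0](1) P2=[6,0,0,7,1,8](3)
Move 5: P2 pit5 -> P1=[6,7,6,4,6,1](1) P2=[7,0,0,7,1,0](4)
Move 6: P2 pit4 -> P1=[0,7,6,4,6,1](1) P2=[7,0,0,7,0,0](11)
Move 7: P2 pit0 -> P1=[1,7,6,4,6,1](1) P2=[0,1,1,8,1,1](12)

Answer: 1 7 6 4 6 1 1 0 1 1 8 1 1 12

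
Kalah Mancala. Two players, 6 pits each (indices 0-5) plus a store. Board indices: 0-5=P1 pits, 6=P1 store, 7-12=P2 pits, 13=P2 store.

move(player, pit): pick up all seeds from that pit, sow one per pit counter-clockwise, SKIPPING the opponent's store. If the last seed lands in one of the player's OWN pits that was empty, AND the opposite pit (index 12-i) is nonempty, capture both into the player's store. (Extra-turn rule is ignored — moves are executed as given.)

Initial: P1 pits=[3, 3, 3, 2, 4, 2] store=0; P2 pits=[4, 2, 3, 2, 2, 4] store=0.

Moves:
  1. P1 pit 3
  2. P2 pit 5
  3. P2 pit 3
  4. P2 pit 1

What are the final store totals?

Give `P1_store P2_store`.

Answer: 0 11

Derivation:
Move 1: P1 pit3 -> P1=[3,3,3,0,5,3](0) P2=[4,2,3,2,2,4](0)
Move 2: P2 pit5 -> P1=[4,4,4,0,5,3](0) P2=[4,2,3,2,2,0](1)
Move 3: P2 pit3 -> P1=[0,4,4,0,5,3](0) P2=[4,2,3,0,3,0](6)
Move 4: P2 pit1 -> P1=[0,4,0,0,5,3](0) P2=[4,0,4,0,3,0](11)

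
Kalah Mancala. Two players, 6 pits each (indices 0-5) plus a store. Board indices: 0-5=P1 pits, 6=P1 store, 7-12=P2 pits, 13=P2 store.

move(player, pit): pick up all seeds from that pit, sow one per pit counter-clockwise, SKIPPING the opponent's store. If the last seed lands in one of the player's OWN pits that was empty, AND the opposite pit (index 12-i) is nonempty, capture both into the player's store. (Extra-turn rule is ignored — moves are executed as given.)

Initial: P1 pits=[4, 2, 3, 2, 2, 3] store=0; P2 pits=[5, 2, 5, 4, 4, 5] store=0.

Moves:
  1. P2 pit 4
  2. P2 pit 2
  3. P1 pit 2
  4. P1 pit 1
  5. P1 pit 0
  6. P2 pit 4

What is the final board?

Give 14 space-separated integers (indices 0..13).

Answer: 0 1 2 5 5 5 1 5 2 0 5 0 8 2

Derivation:
Move 1: P2 pit4 -> P1=[5,3,3,2,2,3](0) P2=[5,2,5,4,0,6](1)
Move 2: P2 pit2 -> P1=[6,3,3,2,2,3](0) P2=[5,2,0,5,1,7](2)
Move 3: P1 pit2 -> P1=[6,3,0,3,3,4](0) P2=[5,2,0,5,1,7](2)
Move 4: P1 pit1 -> P1=[6,0,1,4,4,4](0) P2=[5,2,0,5,1,7](2)
Move 5: P1 pit0 -> P1=[0,1,2,5,5,5](1) P2=[5,2,0,5,1,7](2)
Move 6: P2 pit4 -> P1=[0,1,2,5,5,5](1) P2=[5,2,0,5,0,8](2)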